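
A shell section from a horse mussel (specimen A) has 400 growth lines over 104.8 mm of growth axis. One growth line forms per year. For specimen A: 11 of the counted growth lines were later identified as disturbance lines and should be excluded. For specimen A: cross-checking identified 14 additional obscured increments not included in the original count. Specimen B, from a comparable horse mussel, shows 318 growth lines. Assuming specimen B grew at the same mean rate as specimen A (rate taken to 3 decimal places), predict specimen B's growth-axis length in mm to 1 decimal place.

82.7 mm

Specimen A: correcting the raw count gives 400 − 11 + 14 = 403 true growth lines.
A: 104.8 mm over 403 years gives 104.8 / 403 ≈ 0.260 mm/year.
Length of B = 0.260 × 318 = 82.7 mm.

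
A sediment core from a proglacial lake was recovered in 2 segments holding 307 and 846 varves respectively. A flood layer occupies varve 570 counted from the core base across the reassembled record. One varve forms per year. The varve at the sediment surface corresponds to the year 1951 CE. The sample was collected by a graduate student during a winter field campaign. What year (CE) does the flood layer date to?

Total varves = 307 + 846 = 1153.
Between varve 570 and the sediment surface there are 1153 − 570 = 583 varves.
The varve at the sediment surface is 1951 CE, so the flood layer dates to 1951 − 583 = 1368 CE.

1368 CE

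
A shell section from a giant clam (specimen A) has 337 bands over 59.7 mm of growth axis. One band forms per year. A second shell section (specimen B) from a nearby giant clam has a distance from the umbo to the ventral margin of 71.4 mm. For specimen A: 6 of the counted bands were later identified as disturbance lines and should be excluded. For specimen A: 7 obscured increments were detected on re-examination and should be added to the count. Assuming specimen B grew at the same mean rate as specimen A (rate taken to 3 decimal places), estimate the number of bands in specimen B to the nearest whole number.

Specimen A: correcting the raw count gives 337 − 6 + 7 = 338 true bands.
A: Mean rate = 59.7 mm / 338 years ≈ 0.177 mm/yr.
Specimen B: 71.4 mm / 0.177 mm per year = 403.39 years ≈ 403 bands.

403 bands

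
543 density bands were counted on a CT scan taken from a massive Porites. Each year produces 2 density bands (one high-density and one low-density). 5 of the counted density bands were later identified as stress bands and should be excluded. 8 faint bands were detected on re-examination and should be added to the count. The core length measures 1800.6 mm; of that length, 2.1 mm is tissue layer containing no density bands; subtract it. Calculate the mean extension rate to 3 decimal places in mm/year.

Correcting the raw count gives 543 − 5 + 8 = 546 true density bands.
Dividing by 2 density bands per year: 546 / 2 = 273 years.
The growth record spans 1800.6 − 2.1 = 1798.5 mm.
1798.5 mm over 273 years gives 1798.5 / 273 ≈ 6.588 mm/year.

6.588 mm/year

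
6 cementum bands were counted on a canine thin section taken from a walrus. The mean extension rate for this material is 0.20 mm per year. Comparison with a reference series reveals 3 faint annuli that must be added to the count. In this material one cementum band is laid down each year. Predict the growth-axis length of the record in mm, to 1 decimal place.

1.8 mm

After corrections the count is 6 + 3 = 9 cementum bands.
Length ≈ 0.20 × 9 = 1.8 mm.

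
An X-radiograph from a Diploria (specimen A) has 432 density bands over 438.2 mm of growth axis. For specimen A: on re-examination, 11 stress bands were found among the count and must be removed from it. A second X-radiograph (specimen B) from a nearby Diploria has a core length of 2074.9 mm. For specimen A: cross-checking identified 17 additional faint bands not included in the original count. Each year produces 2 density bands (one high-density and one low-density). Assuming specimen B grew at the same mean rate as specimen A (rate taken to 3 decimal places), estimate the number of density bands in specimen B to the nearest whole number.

Specimen A: after corrections the count is 432 − 11 + 17 = 438 density bands.
Specimen A: dividing by 2 density bands per year: 438 / 2 = 219 years.
A: 438.2 mm over 219 years gives 438.2 / 219 ≈ 2.001 mm per year.
Specimen B: 2074.9 mm / 2.001 mm per year = 1036.93 years; at 2 density bands per year that is 1036.93 × 2 ≈ 2074 density bands.

2074 density bands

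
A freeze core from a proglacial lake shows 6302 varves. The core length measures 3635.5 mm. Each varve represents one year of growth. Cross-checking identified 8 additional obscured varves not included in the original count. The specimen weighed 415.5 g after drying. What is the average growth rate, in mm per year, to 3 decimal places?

True varve count = 6302 + 8 = 6310.
3635.5 mm over 6310 years gives 3635.5 / 6310 ≈ 0.576 mm per year.

0.576 mm per year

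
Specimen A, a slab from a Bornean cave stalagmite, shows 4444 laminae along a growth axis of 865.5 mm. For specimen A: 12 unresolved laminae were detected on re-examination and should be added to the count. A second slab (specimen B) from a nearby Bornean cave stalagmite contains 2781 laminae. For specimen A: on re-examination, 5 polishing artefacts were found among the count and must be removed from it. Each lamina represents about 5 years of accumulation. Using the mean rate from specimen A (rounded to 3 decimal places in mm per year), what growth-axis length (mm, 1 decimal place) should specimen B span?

Specimen A: after corrections the count is 4444 − 5 + 12 = 4451 laminae.
Specimen A: at 5 years per lamina, 4451 × 5 = 22255 years.
A: Mean rate = 865.5 mm / 22255 years ≈ 0.039 mm/yr.
Specimen B: 2781 laminae at 5 years each span 2781 × 5 = 13905 years. B's length ≈ 0.039 × 13905 = 542.3 mm.

542.3 mm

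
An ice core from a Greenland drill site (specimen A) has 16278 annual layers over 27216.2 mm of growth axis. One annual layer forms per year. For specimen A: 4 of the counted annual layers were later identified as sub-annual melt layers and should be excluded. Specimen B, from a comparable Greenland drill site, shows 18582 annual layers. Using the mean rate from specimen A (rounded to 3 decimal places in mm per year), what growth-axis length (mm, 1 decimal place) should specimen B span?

Specimen A: adjusted count: 16278 − 4 = 16274 annual layers.
A: Extension rate ≈ 27216.2 / 16274 = 1.672 mm per year.
For B, 1.672 mm/year × 18582 years = 31069.1 mm.

31069.1 mm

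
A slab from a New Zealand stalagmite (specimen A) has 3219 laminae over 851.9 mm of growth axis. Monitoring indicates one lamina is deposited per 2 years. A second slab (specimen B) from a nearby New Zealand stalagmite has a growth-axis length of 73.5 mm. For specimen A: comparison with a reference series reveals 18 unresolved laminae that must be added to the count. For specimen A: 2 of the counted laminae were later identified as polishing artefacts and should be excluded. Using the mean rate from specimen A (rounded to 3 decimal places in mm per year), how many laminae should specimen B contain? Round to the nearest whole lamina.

Specimen A: true lamina count = 3219 − 2 + 18 = 3235.
Specimen A: multiplying by 2 years per lamina: 3235 × 2 = 6470 years.
A: 851.9 mm over 6470 years gives 851.9 / 6470 ≈ 0.132 mm/year.
Specimen B: 73.5 mm / 0.132 mm per year = 556.82 years; at 2 years per lamina that is 556.82 / 2 ≈ 278 laminae.

278 laminae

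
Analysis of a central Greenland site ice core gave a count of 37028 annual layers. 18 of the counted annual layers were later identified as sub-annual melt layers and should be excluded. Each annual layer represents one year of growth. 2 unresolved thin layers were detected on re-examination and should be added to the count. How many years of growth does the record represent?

37012 years

Correcting the raw count gives 37028 − 18 + 2 = 37012 true annual layers.
At one annual layer per year, that is 37012 years.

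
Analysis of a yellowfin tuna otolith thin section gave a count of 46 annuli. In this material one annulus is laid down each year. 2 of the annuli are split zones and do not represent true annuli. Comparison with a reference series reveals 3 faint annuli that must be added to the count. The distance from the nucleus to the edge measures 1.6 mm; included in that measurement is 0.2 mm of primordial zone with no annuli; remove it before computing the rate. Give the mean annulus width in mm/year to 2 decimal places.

Adjusted count: 46 − 2 + 3 = 47 annuli.
Removing the 0.2 mm offcut leaves 1.6 − 0.2 = 1.4 mm.
Extension rate ≈ 1.4 / 47 = 0.03 mm/year.

0.03 mm/year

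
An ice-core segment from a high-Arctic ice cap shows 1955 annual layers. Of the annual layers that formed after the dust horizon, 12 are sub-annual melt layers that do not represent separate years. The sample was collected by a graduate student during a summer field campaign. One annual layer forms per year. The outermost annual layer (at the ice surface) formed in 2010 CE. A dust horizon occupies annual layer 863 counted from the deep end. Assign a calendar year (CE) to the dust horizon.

1955 − 863 = 1092 annual layers lie beyond the dust horizon toward the ice surface.
1092 − 12 false = 1080 true annual layers after the dust horizon.
The annual layer at the ice surface is 2010 CE, so the dust horizon dates to 2010 − 1080 = 930 CE.

930 CE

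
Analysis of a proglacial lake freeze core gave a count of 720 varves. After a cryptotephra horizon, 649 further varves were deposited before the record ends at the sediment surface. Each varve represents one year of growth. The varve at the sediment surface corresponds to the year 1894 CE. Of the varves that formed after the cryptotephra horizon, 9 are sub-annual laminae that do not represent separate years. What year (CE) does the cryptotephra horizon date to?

649 varves post-date the cryptotephra horizon.
Excluding 9 false varves: 649 − 9 = 640.
Counting back 640 years from 1894 CE places the cryptotephra horizon in 1894 − 640 = 1254 CE.

1254 CE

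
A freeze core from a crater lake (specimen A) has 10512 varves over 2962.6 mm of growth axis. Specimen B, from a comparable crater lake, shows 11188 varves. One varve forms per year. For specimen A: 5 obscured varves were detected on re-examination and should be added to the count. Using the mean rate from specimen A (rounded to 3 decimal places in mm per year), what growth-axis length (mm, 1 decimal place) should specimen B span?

3155.0 mm

Specimen A: adjusted count: 10512 + 5 = 10517 varves.
A: Mean rate = 2962.6 mm / 10517 years ≈ 0.282 mm per year.
B's length ≈ 0.282 × 11188 = 3155.0 mm.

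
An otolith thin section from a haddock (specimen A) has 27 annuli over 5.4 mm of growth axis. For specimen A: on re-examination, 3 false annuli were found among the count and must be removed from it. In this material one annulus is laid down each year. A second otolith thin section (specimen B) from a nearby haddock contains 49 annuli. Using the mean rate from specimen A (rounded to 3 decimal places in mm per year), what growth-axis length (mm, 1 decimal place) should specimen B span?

11.0 mm

Specimen A: after corrections the count is 27 − 3 = 24 annuli.
A: Mean rate = 5.4 mm / 24 years ≈ 0.225 mm/year.
B's length ≈ 0.225 × 49 = 11.0 mm.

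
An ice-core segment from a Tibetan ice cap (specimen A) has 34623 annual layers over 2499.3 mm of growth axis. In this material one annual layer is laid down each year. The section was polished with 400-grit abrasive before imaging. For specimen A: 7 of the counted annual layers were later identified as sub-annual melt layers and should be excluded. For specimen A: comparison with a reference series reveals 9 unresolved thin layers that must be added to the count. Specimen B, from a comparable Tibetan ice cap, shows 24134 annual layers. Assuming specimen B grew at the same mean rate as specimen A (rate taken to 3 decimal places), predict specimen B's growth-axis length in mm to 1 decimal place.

Specimen A: correcting the raw count gives 34623 − 7 + 9 = 34625 true annual layers.
A: 2499.3 mm over 34625 years gives 2499.3 / 34625 ≈ 0.072 mm per year.
B's length ≈ 0.072 × 24134 = 1737.6 mm.

1737.6 mm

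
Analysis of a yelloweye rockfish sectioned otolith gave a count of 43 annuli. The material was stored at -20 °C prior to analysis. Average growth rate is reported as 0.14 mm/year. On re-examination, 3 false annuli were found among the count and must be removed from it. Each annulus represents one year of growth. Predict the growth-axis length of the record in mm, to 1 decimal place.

True annulus count = 43 − 3 = 40.
Length ≈ 0.14 × 40 = 5.6 mm.

5.6 mm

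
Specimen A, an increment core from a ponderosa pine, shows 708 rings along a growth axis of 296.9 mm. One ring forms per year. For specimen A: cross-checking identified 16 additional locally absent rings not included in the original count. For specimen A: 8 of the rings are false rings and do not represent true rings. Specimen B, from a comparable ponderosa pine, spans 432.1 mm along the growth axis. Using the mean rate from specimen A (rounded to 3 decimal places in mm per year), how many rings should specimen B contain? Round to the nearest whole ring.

1041 rings

Specimen A: correcting the raw count gives 708 − 8 + 16 = 716 true rings.
A: Extension rate ≈ 296.9 / 716 = 0.415 mm per year.
For B, 432.1 / 0.415 = 1041.20 years ≈ 1041 rings.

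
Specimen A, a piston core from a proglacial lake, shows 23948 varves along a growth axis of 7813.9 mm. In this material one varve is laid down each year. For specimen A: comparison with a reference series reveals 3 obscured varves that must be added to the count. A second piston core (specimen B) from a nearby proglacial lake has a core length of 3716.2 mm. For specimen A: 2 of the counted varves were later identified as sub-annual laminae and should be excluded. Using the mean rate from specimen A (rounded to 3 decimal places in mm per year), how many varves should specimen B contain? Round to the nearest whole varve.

11399 varves

Specimen A: after corrections the count is 23948 − 2 + 3 = 23949 varves.
A: Mean rate = 7813.9 mm / 23949 years ≈ 0.326 mm/yr.
Specimen B: 3716.2 mm / 0.326 mm per year = 11399.39 years ≈ 11399 varves.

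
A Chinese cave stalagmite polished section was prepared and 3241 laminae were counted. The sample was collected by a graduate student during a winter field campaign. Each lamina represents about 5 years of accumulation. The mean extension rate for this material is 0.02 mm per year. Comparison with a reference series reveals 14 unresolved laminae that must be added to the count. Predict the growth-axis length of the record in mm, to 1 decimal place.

Adjusted count: 3241 + 14 = 3255 laminae.
Multiplying by 5 years per lamina: 3255 × 5 = 16275 years.
16275 years at 0.02 mm/year gives 0.02 × 16275 = 325.5 mm.

325.5 mm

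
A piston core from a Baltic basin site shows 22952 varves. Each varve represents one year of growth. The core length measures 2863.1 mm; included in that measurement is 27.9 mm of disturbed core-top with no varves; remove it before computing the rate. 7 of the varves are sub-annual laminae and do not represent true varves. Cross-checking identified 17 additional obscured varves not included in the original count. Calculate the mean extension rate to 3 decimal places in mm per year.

0.123 mm per year

True varve count = 22952 − 7 + 17 = 22962.
The growth record spans 2863.1 − 27.9 = 2835.2 mm.
2835.2 mm over 22962 years gives 2835.2 / 22962 ≈ 0.123 mm per year.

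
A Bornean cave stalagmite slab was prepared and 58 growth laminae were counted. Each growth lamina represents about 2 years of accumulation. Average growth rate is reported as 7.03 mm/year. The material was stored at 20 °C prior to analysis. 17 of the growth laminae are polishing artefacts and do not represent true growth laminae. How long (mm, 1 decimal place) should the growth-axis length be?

576.5 mm

True growth lamina count = 58 − 17 = 41.
At 2 years per growth lamina, 41 × 2 = 82 years.
Predicted length = 7.03 mm/year × 82 years = 576.5 mm.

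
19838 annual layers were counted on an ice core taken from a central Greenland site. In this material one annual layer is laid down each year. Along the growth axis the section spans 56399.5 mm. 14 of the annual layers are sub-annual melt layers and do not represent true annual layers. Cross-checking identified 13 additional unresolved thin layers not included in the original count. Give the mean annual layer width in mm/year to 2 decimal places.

Correcting the raw count gives 19838 − 14 + 13 = 19837 true annual layers.
56399.5 mm over 19837 years gives 56399.5 / 19837 ≈ 2.84 mm/year.

2.84 mm/year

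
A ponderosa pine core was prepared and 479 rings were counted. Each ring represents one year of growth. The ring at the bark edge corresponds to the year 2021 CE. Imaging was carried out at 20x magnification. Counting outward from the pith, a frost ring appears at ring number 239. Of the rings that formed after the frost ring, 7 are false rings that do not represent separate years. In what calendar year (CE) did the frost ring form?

479 − 239 = 240 rings lie beyond the frost ring toward the bark edge.
Excluding 7 false rings: 240 − 7 = 233.
The ring at the bark edge is 2021 CE, so the frost ring dates to 2021 − 233 = 1788 CE.

1788 CE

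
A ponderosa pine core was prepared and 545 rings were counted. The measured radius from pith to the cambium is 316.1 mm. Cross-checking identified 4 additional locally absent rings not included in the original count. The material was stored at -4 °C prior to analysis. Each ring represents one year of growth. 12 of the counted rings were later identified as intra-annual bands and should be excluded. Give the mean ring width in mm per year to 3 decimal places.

0.589 mm per year

After corrections the count is 545 − 12 + 4 = 537 rings.
Mean rate = 316.1 mm / 537 years ≈ 0.589 mm per year.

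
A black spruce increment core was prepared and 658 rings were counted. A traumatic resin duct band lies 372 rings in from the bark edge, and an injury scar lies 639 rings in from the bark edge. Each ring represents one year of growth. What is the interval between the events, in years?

267 yr

The two markers are separated by 639 − 372 = 267 rings.
One ring per year makes the interval 267 years.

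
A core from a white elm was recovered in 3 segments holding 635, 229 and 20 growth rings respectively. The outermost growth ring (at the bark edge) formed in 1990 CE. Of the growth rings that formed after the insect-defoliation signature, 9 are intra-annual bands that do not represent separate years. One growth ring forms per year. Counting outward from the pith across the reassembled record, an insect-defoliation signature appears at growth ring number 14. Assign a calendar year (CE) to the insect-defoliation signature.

1129 CE

Total growth rings = 635 + 229 + 20 = 884.
884 − 14 = 870 growth rings lie beyond the insect-defoliation signature toward the bark edge.
Excluding 9 false growth rings: 870 − 9 = 861.
The growth ring at the bark edge is 1990 CE, so the insect-defoliation signature dates to 1990 − 861 = 1129 CE.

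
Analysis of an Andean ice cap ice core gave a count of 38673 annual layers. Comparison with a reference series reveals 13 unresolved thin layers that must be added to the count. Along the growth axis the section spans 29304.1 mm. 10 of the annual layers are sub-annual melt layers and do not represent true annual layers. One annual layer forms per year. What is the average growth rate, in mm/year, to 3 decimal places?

0.758 mm/year

True annual layer count = 38673 − 10 + 13 = 38676.
29304.1 mm over 38676 years gives 29304.1 / 38676 ≈ 0.758 mm/year.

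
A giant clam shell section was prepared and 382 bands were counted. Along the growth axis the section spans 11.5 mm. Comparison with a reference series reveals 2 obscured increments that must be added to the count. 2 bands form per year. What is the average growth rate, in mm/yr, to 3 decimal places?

True band count = 382 + 2 = 384.
With 2 bands per year, 384 / 2 = 192 years.
Mean rate = 11.5 mm / 192 years ≈ 0.060 mm/yr.

0.060 mm/yr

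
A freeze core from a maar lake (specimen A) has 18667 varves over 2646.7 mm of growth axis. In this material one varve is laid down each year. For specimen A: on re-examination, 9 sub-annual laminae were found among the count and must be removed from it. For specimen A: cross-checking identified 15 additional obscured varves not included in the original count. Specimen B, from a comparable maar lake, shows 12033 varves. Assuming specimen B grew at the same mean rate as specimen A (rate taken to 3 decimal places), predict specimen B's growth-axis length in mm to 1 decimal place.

Specimen A: adjusted count: 18667 − 9 + 15 = 18673 varves.
A: Extension rate ≈ 2646.7 / 18673 = 0.142 mm/yr.
For B, 0.142 mm/year × 12033 years = 1708.7 mm.

1708.7 mm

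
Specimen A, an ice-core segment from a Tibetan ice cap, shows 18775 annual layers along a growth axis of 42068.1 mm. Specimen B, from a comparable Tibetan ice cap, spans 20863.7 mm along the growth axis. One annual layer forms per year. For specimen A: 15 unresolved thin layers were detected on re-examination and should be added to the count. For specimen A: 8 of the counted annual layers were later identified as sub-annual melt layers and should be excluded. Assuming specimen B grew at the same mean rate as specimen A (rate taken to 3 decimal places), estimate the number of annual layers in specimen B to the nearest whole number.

9314 annual layers

Specimen A: true annual layer count = 18775 − 8 + 15 = 18782.
A: 42068.1 mm over 18782 years gives 42068.1 / 18782 ≈ 2.240 mm per year.
For B, 20863.7 / 2.240 = 9314.15 years ≈ 9314 annual layers.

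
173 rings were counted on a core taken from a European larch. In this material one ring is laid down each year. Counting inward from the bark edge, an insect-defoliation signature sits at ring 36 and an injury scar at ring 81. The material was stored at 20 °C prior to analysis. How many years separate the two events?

Separation: 81 − 36 = 45 rings.
That is 45 years at one ring per year.

45 years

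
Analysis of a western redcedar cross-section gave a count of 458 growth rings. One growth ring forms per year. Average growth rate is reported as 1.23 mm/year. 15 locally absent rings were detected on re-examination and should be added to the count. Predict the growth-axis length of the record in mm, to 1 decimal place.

581.8 mm

Correcting the raw count gives 458 + 15 = 473 true growth rings.
Length ≈ 1.23 × 473 = 581.8 mm.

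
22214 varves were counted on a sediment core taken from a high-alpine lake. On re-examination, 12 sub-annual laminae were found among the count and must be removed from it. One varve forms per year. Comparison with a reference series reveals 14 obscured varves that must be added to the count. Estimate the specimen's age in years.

True varve count = 22214 − 12 + 14 = 22216.
One varve per year makes the duration 22216 years.

22216 yr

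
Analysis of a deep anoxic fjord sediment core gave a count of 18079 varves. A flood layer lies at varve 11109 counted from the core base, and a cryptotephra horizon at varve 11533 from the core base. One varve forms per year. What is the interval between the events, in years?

424 yr

11533 − 11109 = 424 varves lie between the two events.
At one varve per year, 424 years elapsed between them.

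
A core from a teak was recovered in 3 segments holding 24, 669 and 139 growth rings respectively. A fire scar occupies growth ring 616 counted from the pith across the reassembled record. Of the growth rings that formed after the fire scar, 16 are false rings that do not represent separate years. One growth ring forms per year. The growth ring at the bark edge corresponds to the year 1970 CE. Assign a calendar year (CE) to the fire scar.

1770 CE

Total growth rings = 24 + 669 + 139 = 832.
Between growth ring 616 and the bark edge there are 832 − 616 = 216 growth rings.
216 − 16 false = 200 true growth rings after the fire scar.
1970 − 200 = 1770 CE.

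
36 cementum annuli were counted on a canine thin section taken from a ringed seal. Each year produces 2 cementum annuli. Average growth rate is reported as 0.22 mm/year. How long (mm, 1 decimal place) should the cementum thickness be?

Dividing by 2 cementum annuli per year: 36 / 2 = 18 years.
Predicted length = 0.22 mm/year × 18 years = 4.0 mm.

4.0 mm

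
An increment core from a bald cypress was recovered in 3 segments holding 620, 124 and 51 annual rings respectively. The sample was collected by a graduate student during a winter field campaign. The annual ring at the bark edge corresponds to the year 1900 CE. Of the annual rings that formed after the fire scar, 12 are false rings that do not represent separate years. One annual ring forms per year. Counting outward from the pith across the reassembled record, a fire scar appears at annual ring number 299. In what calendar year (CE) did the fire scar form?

1416 CE

Total annual rings = 620 + 124 + 51 = 795.
The fire scar sits at annual ring 299 from the pith, so 795 − 299 = 496 annual rings formed after it.
Excluding 12 false annual rings: 496 − 12 = 484.
Counting back 484 years from 1900 CE places the fire scar in 1900 − 484 = 1416 CE.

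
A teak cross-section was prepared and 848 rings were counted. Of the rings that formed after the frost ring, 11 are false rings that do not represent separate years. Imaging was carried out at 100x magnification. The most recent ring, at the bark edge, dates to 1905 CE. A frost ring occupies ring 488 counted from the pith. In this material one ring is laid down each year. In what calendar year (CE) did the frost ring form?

1556 CE

Between ring 488 and the bark edge there are 848 − 488 = 360 rings.
Excluding 11 false rings: 360 − 11 = 349.
1905 − 349 = 1556 CE.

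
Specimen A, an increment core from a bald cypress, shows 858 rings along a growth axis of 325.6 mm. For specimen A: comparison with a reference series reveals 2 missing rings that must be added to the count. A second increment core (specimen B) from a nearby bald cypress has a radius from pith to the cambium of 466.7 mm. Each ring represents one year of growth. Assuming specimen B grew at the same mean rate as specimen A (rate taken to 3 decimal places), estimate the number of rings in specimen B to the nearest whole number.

1231 rings

Specimen A: correcting the raw count gives 858 + 2 = 860 true rings.
A: Mean rate = 325.6 mm / 860 years ≈ 0.379 mm/year.
B spans 466.7 / 0.379 = 1231.40 years ≈ 1231 rings.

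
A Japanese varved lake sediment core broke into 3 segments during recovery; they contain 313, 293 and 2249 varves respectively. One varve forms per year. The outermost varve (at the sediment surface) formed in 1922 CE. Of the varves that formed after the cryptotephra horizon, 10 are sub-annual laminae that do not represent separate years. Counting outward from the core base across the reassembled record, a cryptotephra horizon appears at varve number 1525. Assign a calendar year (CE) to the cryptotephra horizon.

602 CE

Total varves = 313 + 293 + 2249 = 2855.
Between varve 1525 and the sediment surface there are 2855 − 1525 = 1330 varves.
Excluding 10 false varves: 1330 − 10 = 1320.
1922 − 1320 = 602 CE.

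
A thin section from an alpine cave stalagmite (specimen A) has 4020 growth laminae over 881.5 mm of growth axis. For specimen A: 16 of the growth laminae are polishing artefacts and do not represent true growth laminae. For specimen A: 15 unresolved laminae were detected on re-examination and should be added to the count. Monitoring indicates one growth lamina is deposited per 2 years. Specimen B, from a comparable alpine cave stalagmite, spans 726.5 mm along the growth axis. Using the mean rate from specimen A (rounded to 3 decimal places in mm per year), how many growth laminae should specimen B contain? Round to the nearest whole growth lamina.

3302 growth laminae

Specimen A: adjusted count: 4020 − 16 + 15 = 4019 growth laminae.
Specimen A: at 2 years per growth lamina, 4019 × 2 = 8038 years.
A: 881.5 mm over 8038 years gives 881.5 / 8038 ≈ 0.110 mm per year.
For B, 726.5 / 0.110 = 6604.55 years; at 2 years per growth lamina that is 6604.55 / 2 ≈ 3302 growth laminae.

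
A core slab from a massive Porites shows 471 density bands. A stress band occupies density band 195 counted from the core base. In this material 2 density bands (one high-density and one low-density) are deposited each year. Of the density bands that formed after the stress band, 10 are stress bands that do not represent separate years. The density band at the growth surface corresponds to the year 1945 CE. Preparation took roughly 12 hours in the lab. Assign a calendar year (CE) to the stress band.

471 − 195 = 276 density bands lie beyond the stress band toward the growth surface.
Excluding 10 false density bands: 276 − 10 = 266.
With 2 density bands per year, 266 / 2 = 133 years.
1945 − 133 = 1812 CE.

1812 CE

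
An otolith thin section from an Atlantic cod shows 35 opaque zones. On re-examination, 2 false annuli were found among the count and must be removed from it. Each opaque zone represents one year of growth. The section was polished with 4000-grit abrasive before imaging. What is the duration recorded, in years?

Correcting the raw count gives 35 − 2 = 33 true opaque zones.
At one opaque zone per year, that is 33 years.

33 yr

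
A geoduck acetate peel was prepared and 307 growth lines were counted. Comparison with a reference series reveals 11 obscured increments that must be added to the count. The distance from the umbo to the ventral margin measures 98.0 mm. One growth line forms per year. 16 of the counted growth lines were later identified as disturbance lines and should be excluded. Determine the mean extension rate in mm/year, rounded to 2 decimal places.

After corrections the count is 307 − 16 + 11 = 302 growth lines.
98.0 mm over 302 years gives 98.0 / 302 ≈ 0.32 mm/year.

0.32 mm/year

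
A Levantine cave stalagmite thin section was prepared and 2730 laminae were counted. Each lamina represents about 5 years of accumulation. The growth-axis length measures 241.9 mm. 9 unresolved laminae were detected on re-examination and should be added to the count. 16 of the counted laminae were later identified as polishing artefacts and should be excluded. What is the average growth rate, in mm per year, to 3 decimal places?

True lamina count = 2730 − 16 + 9 = 2723.
Multiplying by 5 years per lamina: 2723 × 5 = 13615 years.
241.9 mm over 13615 years gives 241.9 / 13615 ≈ 0.018 mm per year.

0.018 mm per year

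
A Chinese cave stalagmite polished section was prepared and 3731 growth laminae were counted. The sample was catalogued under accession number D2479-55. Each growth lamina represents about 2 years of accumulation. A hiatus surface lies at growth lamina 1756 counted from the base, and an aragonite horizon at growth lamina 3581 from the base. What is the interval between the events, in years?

3581 − 1756 = 1825 growth laminae lie between the two events.
1825 growth laminae at 2 years each span 1825 × 2 = 3650 years.

3650 years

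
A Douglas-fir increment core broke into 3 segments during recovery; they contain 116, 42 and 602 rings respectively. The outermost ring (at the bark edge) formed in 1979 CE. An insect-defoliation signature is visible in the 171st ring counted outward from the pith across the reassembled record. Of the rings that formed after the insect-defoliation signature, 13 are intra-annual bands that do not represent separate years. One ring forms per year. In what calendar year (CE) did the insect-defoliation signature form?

1403 CE

Total rings = 116 + 42 + 602 = 760.
Between ring 171 and the bark edge there are 760 − 171 = 589 rings.
589 − 13 false = 576 true rings after the insect-defoliation signature.
1979 − 576 = 1403 CE.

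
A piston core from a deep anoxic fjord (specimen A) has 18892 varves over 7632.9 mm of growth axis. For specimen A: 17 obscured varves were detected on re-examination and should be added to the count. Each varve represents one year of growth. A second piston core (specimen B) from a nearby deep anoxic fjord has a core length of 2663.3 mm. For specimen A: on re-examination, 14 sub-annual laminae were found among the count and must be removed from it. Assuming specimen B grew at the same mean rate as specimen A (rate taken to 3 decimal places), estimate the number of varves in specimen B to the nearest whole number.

Specimen A: adjusted count: 18892 − 14 + 17 = 18895 varves.
A: 7632.9 mm over 18895 years gives 7632.9 / 18895 ≈ 0.404 mm/yr.
B spans 2663.3 / 0.404 = 6592.33 years ≈ 6592 varves.

6592 varves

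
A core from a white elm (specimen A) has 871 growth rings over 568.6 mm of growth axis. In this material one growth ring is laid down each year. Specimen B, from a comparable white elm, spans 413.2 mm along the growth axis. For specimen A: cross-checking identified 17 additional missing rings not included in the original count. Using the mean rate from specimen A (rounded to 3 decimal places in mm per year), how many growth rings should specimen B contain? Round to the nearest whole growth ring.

646 growth rings

Specimen A: after corrections the count is 871 + 17 = 888 growth rings.
A: Extension rate ≈ 568.6 / 888 = 0.640 mm per year.
For B, 413.2 / 0.640 = 645.62 years ≈ 646 growth rings.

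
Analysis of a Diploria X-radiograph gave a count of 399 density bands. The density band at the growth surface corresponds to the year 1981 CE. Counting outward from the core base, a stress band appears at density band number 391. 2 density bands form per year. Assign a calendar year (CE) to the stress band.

1977 CE

The stress band sits at density band 391 from the core base, so 399 − 391 = 8 density bands formed after it.
With 2 density bands per year, 8 / 2 = 4 years.
1981 − 4 = 1977 CE.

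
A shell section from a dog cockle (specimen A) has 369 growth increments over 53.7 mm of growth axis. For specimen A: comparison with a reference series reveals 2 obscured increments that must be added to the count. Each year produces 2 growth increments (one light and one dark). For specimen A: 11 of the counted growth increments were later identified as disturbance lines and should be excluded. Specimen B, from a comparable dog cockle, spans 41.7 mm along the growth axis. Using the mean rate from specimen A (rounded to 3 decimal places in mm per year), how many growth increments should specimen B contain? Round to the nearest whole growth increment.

280 growth increments

Specimen A: after corrections the count is 369 − 11 + 2 = 360 growth increments.
Specimen A: 360 growth increments at 2 per year is 360 / 2 = 180 years.
A: Extension rate ≈ 53.7 / 180 = 0.298 mm/year.
B spans 41.7 / 0.298 = 139.93 years; at 2 growth increments per year that is 139.93 × 2 ≈ 280 growth increments.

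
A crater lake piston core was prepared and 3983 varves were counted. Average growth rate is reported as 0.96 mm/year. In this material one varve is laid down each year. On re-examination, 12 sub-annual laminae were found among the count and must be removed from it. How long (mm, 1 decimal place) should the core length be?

3812.2 mm

True varve count = 3983 − 12 = 3971.
Length ≈ 0.96 × 3971 = 3812.2 mm.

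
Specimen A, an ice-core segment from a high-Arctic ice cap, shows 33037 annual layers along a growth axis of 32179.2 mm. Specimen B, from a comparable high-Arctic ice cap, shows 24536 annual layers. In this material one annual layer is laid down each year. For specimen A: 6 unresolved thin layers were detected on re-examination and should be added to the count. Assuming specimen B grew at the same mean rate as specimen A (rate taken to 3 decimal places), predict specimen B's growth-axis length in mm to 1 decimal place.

Specimen A: true annual layer count = 33037 + 6 = 33043.
A: 32179.2 mm over 33043 years gives 32179.2 / 33043 ≈ 0.974 mm/yr.
For B, 0.974 mm/year × 24536 years = 23898.1 mm.

23898.1 mm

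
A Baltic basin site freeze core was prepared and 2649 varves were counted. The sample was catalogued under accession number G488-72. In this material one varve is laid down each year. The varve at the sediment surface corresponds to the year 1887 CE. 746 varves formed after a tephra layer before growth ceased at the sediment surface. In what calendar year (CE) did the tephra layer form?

1141 CE

746 varves post-date the tephra layer.
Counting back 746 years from 1887 CE places the tephra layer in 1887 − 746 = 1141 CE.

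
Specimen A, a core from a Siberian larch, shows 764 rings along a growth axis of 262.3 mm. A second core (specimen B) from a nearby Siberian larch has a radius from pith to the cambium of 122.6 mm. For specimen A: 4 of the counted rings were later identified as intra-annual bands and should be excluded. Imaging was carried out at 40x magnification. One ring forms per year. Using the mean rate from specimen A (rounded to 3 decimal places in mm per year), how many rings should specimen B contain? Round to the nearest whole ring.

355 rings

Specimen A: correcting the raw count gives 764 − 4 = 760 true rings.
A: Extension rate ≈ 262.3 / 760 = 0.345 mm/year.
B spans 122.6 / 0.345 = 355.36 years ≈ 355 rings.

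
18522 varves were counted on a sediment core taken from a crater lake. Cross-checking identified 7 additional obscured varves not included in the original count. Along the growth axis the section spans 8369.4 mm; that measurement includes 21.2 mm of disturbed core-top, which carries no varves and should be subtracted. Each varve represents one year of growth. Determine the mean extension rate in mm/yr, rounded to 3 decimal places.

0.451 mm/yr

Adjusted count: 18522 + 7 = 18529 varves.
Removing the 21.2 mm offcut leaves 8369.4 − 21.2 = 8348.2 mm.
Extension rate ≈ 8348.2 / 18529 = 0.451 mm/yr.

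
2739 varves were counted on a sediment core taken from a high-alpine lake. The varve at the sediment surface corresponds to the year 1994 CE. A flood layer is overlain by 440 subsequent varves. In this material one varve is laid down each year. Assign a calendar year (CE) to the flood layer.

1554 CE

440 varves formed after the flood layer.
1994 − 440 = 1554 CE.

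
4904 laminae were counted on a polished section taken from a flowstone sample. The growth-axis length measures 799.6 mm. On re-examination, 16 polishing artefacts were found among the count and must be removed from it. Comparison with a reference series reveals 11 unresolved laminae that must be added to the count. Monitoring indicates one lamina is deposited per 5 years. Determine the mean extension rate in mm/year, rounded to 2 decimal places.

Adjusted count: 4904 − 16 + 11 = 4899 laminae.
At 5 years per lamina, 4899 × 5 = 24495 years.
Mean rate = 799.6 mm / 24495 years ≈ 0.03 mm/year.

0.03 mm/year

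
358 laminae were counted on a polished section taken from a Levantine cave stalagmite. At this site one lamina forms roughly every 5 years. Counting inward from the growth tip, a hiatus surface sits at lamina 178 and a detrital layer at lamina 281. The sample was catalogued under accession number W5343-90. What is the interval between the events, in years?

281 − 178 = 103 laminae lie between the two events.
Multiplying by 5 years per lamina: 103 × 5 = 515 years.

515 years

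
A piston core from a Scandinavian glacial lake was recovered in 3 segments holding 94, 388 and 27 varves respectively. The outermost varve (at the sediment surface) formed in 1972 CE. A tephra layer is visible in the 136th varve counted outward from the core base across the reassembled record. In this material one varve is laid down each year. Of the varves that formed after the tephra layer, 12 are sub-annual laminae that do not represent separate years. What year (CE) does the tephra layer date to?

1611 CE

Total varves = 94 + 388 + 27 = 509.
509 − 136 = 373 varves lie beyond the tephra layer toward the sediment surface.
Removing the 12 false varves leaves 373 − 12 = 361 true varves beyond the tephra layer.
The varve at the sediment surface is 1972 CE, so the tephra layer dates to 1972 − 361 = 1611 CE.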